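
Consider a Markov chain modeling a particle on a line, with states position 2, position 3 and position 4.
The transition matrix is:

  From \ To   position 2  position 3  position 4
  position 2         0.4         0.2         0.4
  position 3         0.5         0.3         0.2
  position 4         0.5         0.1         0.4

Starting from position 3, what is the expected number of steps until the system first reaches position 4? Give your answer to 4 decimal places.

3.4375

Let t(s) be the expected number of steps to first reach position 4 from state s, with t(position 4) = 0. Conditioning on the first step:
t(position 2) = 1 + 0.4·t(position 2) + 0.2·t(position 3)
t(position 3) = 1 + 0.5·t(position 2) + 0.3·t(position 3)
Solving: t(position 2) = 2.8125, t(position 3) = 3.4375.
Expected steps from position 3 to position 4: 3.4375.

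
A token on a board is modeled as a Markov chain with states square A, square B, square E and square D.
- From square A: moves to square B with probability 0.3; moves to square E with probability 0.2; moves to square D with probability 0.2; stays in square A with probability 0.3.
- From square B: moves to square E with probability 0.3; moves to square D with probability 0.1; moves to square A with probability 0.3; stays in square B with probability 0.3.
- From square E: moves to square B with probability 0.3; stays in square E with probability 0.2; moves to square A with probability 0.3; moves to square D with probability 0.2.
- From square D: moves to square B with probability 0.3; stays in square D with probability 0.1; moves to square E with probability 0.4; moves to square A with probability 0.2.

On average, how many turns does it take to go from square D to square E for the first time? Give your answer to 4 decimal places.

3.1359

Let t(s) be the expected number of turns to first reach square E from state s, with t(square E) = 0. Conditioning on the first turn:
t(square A) = 1 + 0.3·t(square A) + 0.3·t(square B) + 0.2·t(square D)
t(square B) = 1 + 0.3·t(square A) + 0.3·t(square B) + 0.1·t(square D)
t(square D) = 1 + 0.2·t(square A) + 0.3·t(square B) + 0.1·t(square D)
Solving: t(square A) = 3.8328, t(square B) = 3.5192, t(square D) = 3.1359.
Expected turns from square D to square E: 3.1359.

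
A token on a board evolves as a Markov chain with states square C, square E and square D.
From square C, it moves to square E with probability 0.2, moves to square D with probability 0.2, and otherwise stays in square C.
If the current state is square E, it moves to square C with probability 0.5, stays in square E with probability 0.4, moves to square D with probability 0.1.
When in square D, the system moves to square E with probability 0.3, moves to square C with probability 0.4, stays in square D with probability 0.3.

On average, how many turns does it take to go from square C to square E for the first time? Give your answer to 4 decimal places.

4.5000

Let t(s) be the expected number of turns to first reach square E from state s, with t(square E) = 0. Conditioning on the first turn:
t(square C) = 1 + 0.6·t(square C) + 0.2·t(square D)
t(square D) = 1 + 0.4·t(square C) + 0.3·t(square D)
Solving: t(square C) = 4.5000, t(square D) = 4.0000.
Expected turns from square C to square E: 4.5000.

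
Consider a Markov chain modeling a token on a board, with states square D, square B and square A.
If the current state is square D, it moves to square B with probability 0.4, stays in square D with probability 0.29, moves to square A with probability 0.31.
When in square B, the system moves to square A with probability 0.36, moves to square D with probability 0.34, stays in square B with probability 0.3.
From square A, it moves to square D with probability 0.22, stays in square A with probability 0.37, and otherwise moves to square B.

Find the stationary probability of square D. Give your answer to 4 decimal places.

Let the stationary distribution be π with π = πP and π_1 + π_2 + π_3 = 1.
π_1 = 0.29·π_1 + 0.34·π_2 + 0.22·π_3
π_2 = 0.4·π_1 + 0.3·π_2 + 0.41·π_3
Solving with the normalization constraint gives π = (0.2839, 0.3668, 0.3493).
So the stationary probability of square D is 0.2839.

0.2839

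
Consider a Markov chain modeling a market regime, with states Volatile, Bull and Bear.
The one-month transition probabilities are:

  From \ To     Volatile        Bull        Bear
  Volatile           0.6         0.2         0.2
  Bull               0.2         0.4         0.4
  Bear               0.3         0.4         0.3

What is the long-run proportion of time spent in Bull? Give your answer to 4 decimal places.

Let the stationary distribution be π with π = πP and π_1 + π_2 + π_3 = 1.
π_1 = 0.6·π_1 + 0.2·π_2 + 0.3·π_3
π_2 = 0.2·π_1 + 0.4·π_2 + 0.4·π_3
Solving with the normalization constraint gives π = (0.3824, 0.3235, 0.2941).
So the stationary probability of Bull is 0.3235.

0.3235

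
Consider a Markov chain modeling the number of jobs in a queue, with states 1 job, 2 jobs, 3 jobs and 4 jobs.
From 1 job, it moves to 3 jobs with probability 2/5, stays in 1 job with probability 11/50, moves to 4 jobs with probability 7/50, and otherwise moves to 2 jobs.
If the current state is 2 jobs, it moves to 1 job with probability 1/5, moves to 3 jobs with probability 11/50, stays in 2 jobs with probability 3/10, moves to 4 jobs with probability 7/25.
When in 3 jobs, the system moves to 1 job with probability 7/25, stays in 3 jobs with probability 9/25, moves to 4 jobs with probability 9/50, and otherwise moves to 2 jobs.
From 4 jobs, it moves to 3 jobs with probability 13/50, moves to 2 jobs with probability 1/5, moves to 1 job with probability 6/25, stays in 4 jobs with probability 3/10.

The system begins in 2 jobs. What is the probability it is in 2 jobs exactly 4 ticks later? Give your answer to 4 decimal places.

0.2259

Propagate the distribution vector 4 ticks from 2 jobs.
After 0 ticks: (0.0000, 1.0000, 0.0000, 0.0000)
After 1 tick: (0.2000, 0.3000, 0.2200, 0.2800)
After 2 ticks: (0.2328, 0.2336, 0.2980, 0.2356)
After 3 ticks: (0.2379, 0.2267, 0.3130, 0.2223)
After 4 ticks: (0.2387, 0.2259, 0.3155, 0.2198)
P(in 2 jobs after 4 ticks) = 0.2259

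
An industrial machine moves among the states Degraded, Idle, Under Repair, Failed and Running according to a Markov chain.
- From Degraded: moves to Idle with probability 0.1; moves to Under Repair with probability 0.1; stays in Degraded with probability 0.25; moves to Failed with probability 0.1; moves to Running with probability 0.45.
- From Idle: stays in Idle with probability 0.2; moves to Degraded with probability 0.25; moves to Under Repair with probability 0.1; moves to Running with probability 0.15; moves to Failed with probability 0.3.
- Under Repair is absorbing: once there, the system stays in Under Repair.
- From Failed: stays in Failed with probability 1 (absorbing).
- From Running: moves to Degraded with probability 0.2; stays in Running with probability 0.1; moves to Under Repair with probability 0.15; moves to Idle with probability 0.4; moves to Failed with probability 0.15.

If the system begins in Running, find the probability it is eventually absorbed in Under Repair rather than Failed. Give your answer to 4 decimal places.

0.4092

Let h(s) be the probability of absorption at Under Repair starting from transient state s. Then h(Under Repair) = 1 and h(Failed) = 0. By first-step analysis:
h(Degraded) = 0.25·h(Degraded) + 0.1·h(Idle) + 0.1·1 + 0.1·0 + 0.45·h(Running)
h(Idle) = 0.25·h(Degraded) + 0.2·h(Idle) + 0.1·1 + 0.3·0 + 0.15·h(Running)
h(Running) = 0.2·h(Degraded) + 0.4·h(Idle) + 0.15·1 + 0.15·0 + 0.1·h(Running)
Solving: h(Degraded) = 0.4234, h(Idle) = 0.3340, h(Running) = 0.4092.
Starting from Running, the probability is 0.4092.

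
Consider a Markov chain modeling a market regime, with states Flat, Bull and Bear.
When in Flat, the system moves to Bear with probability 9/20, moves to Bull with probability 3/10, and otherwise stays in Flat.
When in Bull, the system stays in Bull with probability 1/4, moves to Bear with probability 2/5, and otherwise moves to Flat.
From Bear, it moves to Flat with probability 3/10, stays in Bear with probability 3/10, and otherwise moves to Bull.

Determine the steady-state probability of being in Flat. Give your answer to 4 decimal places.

0.3010

Let the stationary distribution be π with π = πP and π_1 + π_2 + π_3 = 1.
π_1 = 0.25·π_1 + 0.35·π_2 + 0.3·π_3
π_2 = 0.3·π_1 + 0.25·π_2 + 0.4·π_3
Solving with the normalization constraint gives π = (0.3010, 0.3216, 0.3773).
So the stationary probability of Flat is 0.3010.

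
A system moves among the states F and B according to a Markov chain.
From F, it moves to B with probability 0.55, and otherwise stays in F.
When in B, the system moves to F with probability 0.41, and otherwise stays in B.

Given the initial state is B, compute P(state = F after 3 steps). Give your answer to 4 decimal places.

0.4271

Propagate the distribution vector 3 steps from B.
After 0 steps: (0.0000, 1.0000)
After 1 step: (0.4100, 0.5900)
After 2 steps: (0.4264, 0.5736)
After 3 steps: (0.4271, 0.5729)
P(in F after 3 steps) = 0.4271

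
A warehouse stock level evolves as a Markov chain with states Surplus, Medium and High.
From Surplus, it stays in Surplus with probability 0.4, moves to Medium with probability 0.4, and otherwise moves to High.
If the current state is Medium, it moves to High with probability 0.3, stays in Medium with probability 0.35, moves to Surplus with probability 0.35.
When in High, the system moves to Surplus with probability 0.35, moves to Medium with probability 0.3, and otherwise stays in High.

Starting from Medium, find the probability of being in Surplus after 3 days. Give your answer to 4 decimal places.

0.3684

Propagate the distribution vector 3 days from Medium.
After 0 days: (0.0000, 1.0000, 0.0000)
After 1 day: (0.3500, 0.3500, 0.3000)
After 2 days: (0.3675, 0.3525, 0.2800)
After 3 days: (0.3684, 0.3544, 0.2773)
P(in Surplus after 3 days) = 0.3684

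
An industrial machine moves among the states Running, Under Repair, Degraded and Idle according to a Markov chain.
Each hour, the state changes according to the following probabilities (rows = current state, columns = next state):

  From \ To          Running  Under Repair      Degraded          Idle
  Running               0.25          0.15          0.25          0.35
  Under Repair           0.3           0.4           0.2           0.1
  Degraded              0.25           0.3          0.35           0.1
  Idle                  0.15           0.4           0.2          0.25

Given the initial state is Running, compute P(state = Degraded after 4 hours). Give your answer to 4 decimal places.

Propagate the distribution vector 4 hours from Running.
After 0 hours: (1.0000, 0.0000, 0.0000, 0.0000)
After 1 hour: (0.2500, 0.1500, 0.2500, 0.3500)
After 2 hours: (0.2225, 0.3125, 0.2500, 0.2150)
After 3 hours: (0.2441, 0.3194, 0.2486, 0.1879)
After 4 hours: (0.2472, 0.3141, 0.2495, 0.1892)
P(in Degraded after 4 hours) = 0.2495

0.2495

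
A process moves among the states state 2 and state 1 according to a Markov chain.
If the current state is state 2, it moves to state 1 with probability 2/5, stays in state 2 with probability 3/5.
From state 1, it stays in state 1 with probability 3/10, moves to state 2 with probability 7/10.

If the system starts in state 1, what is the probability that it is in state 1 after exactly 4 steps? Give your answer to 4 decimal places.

Propagate the distribution vector 4 steps from state 1.
After 0 steps: (0.0000, 1.0000)
After 1 step: (0.7000, 0.3000)
After 2 steps: (0.6300, 0.3700)
After 3 steps: (0.6370, 0.3630)
After 4 steps: (0.6363, 0.3637)
P(in state 1 after 4 steps) = 0.3637

0.3637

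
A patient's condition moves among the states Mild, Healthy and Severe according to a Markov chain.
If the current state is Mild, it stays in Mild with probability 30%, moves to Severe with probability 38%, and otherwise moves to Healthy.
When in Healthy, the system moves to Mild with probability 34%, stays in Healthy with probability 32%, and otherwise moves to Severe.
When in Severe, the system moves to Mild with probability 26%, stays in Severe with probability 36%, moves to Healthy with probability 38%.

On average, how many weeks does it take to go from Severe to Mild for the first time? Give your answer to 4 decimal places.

3.4641

Let t(s) be the expected number of weeks to first reach Mild from state s, with t(Mild) = 0. Conditioning on the first week:
t(Healthy) = 1 + 0.32·t(Healthy) + 0.34·t(Severe)
t(Severe) = 1 + 0.38·t(Healthy) + 0.36·t(Severe)
Solving: t(Healthy) = 3.2026, t(Severe) = 3.4641.
Expected weeks from Severe to Mild: 3.4641.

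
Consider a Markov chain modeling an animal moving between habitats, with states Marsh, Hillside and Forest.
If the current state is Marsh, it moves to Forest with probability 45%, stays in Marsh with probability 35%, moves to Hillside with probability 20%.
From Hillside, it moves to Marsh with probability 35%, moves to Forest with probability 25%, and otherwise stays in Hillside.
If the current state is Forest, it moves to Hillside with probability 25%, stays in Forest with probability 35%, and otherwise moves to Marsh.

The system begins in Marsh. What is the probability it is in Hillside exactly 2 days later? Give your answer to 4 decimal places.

Sum over the intermediate state after 1 day:
P = P(Marsh→Marsh)·P(Marsh→Hillside) + P(Marsh→Hillside)·P(Hillside→Hillside) + P(Marsh→Forest)·P(Forest→Hillside)
  = 0.35×0.2 + 0.2×0.4 + 0.45×0.25
  = 0.0700 + 0.0800 + 0.1125 = 0.2625

0.2625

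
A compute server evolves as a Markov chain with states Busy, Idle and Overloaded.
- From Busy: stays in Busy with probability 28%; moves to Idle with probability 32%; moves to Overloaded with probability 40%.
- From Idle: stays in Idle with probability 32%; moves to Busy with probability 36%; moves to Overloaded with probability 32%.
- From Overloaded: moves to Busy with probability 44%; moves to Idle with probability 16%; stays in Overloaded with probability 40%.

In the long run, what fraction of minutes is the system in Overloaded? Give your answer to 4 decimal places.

0.3793

Let the stationary distribution be π with π = πP and π_1 + π_2 + π_3 = 1.
π_1 = 0.28·π_1 + 0.36·π_2 + 0.44·π_3
π_2 = 0.32·π_1 + 0.32·π_2 + 0.16·π_3
Solving with the normalization constraint gives π = (0.3614, 0.2593, 0.3793).
So the stationary probability of Overloaded is 0.3793.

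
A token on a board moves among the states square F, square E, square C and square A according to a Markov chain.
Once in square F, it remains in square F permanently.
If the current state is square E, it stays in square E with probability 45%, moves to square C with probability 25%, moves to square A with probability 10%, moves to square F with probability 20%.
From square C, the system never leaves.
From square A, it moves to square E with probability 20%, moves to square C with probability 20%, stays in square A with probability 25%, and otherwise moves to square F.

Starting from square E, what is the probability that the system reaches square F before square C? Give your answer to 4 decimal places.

0.4713

Let h(s) be the probability of absorption at square F starting from transient state s. Then h(square F) = 1 and h(square C) = 0. By first-step analysis:
h(square E) = 0.2·1 + 0.45·h(square E) + 0.25·0 + 0.1·h(square A)
h(square A) = 0.35·1 + 0.2·h(square E) + 0.2·0 + 0.25·h(square A)
Solving: h(square E) = 0.4713, h(square A) = 0.5924.
Starting from square E, the probability is 0.4713.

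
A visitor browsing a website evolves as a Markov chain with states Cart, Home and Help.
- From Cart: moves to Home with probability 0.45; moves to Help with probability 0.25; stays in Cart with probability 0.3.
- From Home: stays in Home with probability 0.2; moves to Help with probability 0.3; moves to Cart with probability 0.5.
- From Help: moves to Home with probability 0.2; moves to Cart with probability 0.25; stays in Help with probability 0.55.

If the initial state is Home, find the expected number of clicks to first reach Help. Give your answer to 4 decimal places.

Let t(s) be the expected number of clicks to first reach Help from state s, with t(Help) = 0. Conditioning on the first click:
t(Cart) = 1 + 0.3·t(Cart) + 0.45·t(Home)
t(Home) = 1 + 0.5·t(Cart) + 0.2·t(Home)
Solving: t(Cart) = 3.7313, t(Home) = 3.5821.
Expected clicks from Home to Help: 3.5821.

3.5821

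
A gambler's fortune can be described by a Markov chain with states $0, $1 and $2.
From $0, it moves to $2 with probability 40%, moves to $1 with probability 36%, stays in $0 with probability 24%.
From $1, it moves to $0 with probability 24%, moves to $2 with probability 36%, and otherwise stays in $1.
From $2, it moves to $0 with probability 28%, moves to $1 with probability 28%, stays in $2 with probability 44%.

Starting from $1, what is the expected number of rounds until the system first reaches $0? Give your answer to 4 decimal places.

Let t(s) be the expected number of rounds to first reach $0 from state s, with t($0) = 0. Conditioning on the first round:
t($1) = 1 + 0.4·t($1) + 0.36·t($2)
t($2) = 1 + 0.28·t($1) + 0.44·t($2)
Solving: t($1) = 3.9116, t($2) = 3.7415.
Expected rounds from $1 to $0: 3.9116.

3.9116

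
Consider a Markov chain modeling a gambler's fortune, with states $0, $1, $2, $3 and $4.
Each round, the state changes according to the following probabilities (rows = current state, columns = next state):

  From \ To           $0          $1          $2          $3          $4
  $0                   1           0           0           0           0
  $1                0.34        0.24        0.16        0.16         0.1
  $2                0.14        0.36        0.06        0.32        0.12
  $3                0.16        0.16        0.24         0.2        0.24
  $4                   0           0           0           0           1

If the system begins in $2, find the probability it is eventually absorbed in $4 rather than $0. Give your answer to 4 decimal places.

0.4181

Let h(s) be the probability of absorption at $4 starting from transient state s. Then h($4) = 1 and h($0) = 0. By first-step analysis:
h($1) = 0.34·0 + 0.24·h($1) + 0.16·h($2) + 0.16·h($3) + 0.1·1
h($2) = 0.14·0 + 0.36·h($1) + 0.06·h($2) + 0.32·h($3) + 0.12·1
h($3) = 0.16·0 + 0.16·h($1) + 0.24·h($2) + 0.2·h($3) + 0.24·1
Solving: h($1) = 0.3227, h($2) = 0.4181, h($3) = 0.4900.
Starting from $2, the probability is 0.4181.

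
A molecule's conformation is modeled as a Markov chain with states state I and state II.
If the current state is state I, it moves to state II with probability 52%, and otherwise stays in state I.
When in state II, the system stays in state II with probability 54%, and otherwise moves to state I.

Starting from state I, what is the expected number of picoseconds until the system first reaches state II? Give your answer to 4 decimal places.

1.9231

Let t(s) be the expected number of picoseconds to first reach state II from state s, with t(state II) = 0. Conditioning on the first picosecond:
t(state I) = 1 + 0.48·t(state I)
Solving: t(state I) = 1.9231.
Expected picoseconds from state I to state II: 1.9231.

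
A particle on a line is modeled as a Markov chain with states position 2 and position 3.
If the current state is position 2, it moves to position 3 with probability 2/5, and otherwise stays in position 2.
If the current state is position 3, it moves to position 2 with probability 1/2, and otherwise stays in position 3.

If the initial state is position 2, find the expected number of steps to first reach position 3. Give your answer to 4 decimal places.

2.5000

Let t(s) be the expected number of steps to first reach position 3 from state s, with t(position 3) = 0. Conditioning on the first step:
t(position 2) = 1 + 0.6·t(position 2)
Solving: t(position 2) = 2.5000.
Expected steps from position 2 to position 3: 2.5000.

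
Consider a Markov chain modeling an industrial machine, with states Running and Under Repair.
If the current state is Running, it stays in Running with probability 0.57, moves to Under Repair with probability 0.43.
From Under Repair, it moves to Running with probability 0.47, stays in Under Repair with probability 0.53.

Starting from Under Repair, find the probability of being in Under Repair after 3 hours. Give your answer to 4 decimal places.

0.4783

Propagate the distribution vector 3 hours from Under Repair.
After 0 hours: (0.0000, 1.0000)
After 1 hour: (0.4700, 0.5300)
After 2 hours: (0.5170, 0.4830)
After 3 hours: (0.5217, 0.4783)
P(in Under Repair after 3 hours) = 0.4783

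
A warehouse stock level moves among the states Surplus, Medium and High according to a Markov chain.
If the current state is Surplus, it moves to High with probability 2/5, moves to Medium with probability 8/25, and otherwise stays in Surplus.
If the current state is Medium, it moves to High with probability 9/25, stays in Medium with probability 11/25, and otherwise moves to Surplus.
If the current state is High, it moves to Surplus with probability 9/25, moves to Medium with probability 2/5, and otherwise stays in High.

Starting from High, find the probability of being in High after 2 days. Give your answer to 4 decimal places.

Sum over the intermediate state after 1 day:
P = P(High→Surplus)·P(Surplus→High) + P(High→Medium)·P(Medium→High) + P(High→High)·P(High→High)
  = 0.36×0.4 + 0.4×0.36 + 0.24×0.24
  = 0.1440 + 0.1440 + 0.0576 = 0.3456

0.3456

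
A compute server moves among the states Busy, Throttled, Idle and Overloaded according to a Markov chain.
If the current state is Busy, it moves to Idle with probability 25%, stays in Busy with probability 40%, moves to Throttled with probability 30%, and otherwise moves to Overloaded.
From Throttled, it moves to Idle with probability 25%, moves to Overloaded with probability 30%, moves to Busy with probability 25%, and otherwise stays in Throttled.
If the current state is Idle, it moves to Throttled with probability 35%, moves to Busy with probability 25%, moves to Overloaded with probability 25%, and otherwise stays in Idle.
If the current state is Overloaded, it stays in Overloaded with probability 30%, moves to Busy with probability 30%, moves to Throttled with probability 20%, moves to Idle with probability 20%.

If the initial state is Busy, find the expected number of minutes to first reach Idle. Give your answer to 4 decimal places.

Let t(s) be the expected number of minutes to first reach Idle from state s, with t(Idle) = 0. Conditioning on the first minute:
t(Busy) = 1 + 0.4·t(Busy) + 0.3·t(Throttled) + 0.05·t(Overloaded)
t(Throttled) = 1 + 0.25·t(Busy) + 0.2·t(Throttled) + 0.3·t(Overloaded)
t(Overloaded) = 1 + 0.3·t(Busy) + 0.2·t(Throttled) + 0.3·t(Overloaded)
Solving: t(Busy) = 4.1262, t(Throttled) = 4.1869, t(Overloaded) = 4.3932.
Expected minutes from Busy to Idle: 4.1262.

4.1262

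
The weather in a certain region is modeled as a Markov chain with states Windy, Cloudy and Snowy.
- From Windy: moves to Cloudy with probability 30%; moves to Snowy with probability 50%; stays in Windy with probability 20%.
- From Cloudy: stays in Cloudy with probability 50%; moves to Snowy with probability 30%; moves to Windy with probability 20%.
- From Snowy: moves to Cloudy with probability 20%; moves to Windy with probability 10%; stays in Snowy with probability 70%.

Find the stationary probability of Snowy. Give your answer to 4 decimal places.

Let the stationary distribution be π with π = πP and π_1 + π_2 + π_3 = 1.
π_1 = 0.2·π_1 + 0.2·π_2 + 0.1·π_3
π_2 = 0.3·π_1 + 0.5·π_2 + 0.2·π_3
Solving with the normalization constraint gives π = (0.1452, 0.3065, 0.5484).
So the stationary probability of Snowy is 0.5484.

0.5484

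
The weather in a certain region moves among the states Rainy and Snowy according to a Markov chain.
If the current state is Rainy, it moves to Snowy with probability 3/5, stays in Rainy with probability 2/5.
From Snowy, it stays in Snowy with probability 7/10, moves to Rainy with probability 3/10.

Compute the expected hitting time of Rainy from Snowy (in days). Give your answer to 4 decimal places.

3.3333

Let t(s) be the expected number of days to first reach Rainy from state s, with t(Rainy) = 0. Conditioning on the first day:
t(Snowy) = 1 + 0.7·t(Snowy)
Solving: t(Snowy) = 3.3333.
Expected days from Snowy to Rainy: 3.3333.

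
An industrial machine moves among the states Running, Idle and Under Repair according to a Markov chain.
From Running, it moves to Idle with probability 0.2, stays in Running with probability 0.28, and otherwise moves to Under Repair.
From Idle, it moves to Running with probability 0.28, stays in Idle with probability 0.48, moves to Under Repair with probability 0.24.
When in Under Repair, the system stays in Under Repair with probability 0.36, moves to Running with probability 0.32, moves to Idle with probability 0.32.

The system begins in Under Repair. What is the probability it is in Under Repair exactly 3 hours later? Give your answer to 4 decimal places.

0.3672

Propagate the distribution vector 3 hours from Under Repair.
After 0 hours: (0.0000, 0.0000, 1.0000)
After 1 hour: (0.3200, 0.3200, 0.3600)
After 2 hours: (0.2944, 0.3328, 0.3728)
After 3 hours: (0.2949, 0.3379, 0.3672)
P(in Under Repair after 3 hours) = 0.3672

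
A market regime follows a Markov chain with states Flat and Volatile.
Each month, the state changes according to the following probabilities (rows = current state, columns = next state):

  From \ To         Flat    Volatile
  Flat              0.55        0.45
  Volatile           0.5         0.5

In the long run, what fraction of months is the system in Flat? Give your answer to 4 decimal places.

0.5263

Let the stationary distribution be π with π = πP and π_1 + π_2 = 1.
π_1 = 0.55·π_1 + 0.5·π_2
Solving with the normalization constraint gives π = (0.5263, 0.4737).
So the stationary probability of Flat is 0.5263.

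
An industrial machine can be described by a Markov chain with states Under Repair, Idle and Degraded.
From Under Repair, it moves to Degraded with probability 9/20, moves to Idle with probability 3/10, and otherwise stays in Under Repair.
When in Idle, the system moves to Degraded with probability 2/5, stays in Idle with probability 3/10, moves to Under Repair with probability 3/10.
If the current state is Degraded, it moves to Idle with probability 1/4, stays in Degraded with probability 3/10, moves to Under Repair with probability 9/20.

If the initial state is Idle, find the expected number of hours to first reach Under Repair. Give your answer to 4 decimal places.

Let t(s) be the expected number of hours to first reach Under Repair from state s, with t(Under Repair) = 0. Conditioning on the first hour:
t(Idle) = 1 + 0.3·t(Idle) + 0.4·t(Degraded)
t(Degraded) = 1 + 0.25·t(Idle) + 0.3·t(Degraded)
Solving: t(Idle) = 2.8205, t(Degraded) = 2.4359.
Expected hours from Idle to Under Repair: 2.8205.

2.8205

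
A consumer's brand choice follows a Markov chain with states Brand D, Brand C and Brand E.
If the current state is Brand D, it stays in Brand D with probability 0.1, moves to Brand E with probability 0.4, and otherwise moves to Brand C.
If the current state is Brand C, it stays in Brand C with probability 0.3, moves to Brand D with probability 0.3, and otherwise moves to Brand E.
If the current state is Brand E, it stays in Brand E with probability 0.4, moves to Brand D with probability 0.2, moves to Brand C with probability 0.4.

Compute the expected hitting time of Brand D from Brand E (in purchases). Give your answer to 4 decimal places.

Let t(s) be the expected number of purchases to first reach Brand D from state s, with t(Brand D) = 0. Conditioning on the first purchase:
t(Brand C) = 1 + 0.3·t(Brand C) + 0.4·t(Brand E)
t(Brand E) = 1 + 0.4·t(Brand C) + 0.4·t(Brand E)
Solving: t(Brand C) = 3.8462, t(Brand E) = 4.2308.
Expected purchases from Brand E to Brand D: 4.2308.

4.2308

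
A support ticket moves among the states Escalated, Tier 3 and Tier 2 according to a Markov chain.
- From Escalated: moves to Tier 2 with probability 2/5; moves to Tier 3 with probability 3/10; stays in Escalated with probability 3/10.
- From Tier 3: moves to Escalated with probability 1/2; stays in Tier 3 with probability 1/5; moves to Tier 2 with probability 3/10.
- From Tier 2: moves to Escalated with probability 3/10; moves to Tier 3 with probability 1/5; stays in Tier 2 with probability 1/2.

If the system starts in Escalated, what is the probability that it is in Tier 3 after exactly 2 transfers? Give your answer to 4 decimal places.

0.2300

Sum over the intermediate state after 1 transfer:
P = P(Escalated→Escalated)·P(Escalated→Tier 3) + P(Escalated→Tier 3)·P(Tier 3→Tier 3) + P(Escalated→Tier 2)·P(Tier 2→Tier 3)
  = 0.3×0.3 + 0.3×0.2 + 0.4×0.2
  = 0.0900 + 0.0600 + 0.0800 = 0.2300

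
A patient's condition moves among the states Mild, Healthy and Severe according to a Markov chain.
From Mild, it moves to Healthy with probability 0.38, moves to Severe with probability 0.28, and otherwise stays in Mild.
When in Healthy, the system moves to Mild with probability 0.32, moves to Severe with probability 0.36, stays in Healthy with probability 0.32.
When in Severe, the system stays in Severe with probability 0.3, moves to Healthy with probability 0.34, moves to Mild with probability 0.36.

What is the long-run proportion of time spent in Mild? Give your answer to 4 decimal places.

Let the stationary distribution be π with π = πP and π_1 + π_2 + π_3 = 1.
π_1 = 0.34·π_1 + 0.32·π_2 + 0.36·π_3
π_2 = 0.38·π_1 + 0.32·π_2 + 0.34·π_3
Solving with the normalization constraint gives π = (0.3393, 0.3466, 0.3140).
So the stationary probability of Mild is 0.3393.

0.3393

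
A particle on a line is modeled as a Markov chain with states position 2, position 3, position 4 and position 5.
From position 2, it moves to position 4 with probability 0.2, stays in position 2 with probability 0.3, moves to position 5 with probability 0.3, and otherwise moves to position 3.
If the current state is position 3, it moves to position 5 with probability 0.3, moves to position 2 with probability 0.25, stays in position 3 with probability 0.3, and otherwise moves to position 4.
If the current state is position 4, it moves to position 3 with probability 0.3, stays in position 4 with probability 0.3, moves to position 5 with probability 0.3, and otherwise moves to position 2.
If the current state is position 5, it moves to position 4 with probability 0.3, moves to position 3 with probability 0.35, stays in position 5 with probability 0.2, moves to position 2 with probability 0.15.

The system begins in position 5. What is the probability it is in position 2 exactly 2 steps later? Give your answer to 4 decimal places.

0.1925

Propagate the distribution vector 2 steps from position 5.
After 0 steps: (0.0000, 0.0000, 0.0000, 1.0000)
After 1 step: (0.1500, 0.3500, 0.3000, 0.2000)
After 2 steps: (0.1925, 0.2950, 0.2325, 0.2800)
P(in position 2 after 2 steps) = 0.1925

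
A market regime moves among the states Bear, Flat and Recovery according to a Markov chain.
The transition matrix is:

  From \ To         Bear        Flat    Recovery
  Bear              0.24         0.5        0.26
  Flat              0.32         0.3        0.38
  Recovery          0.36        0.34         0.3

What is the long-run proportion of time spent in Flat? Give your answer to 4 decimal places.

Let the stationary distribution be π with π = πP and π_1 + π_2 + π_3 = 1.
π_1 = 0.24·π_1 + 0.32·π_2 + 0.36·π_3
π_2 = 0.5·π_1 + 0.3·π_2 + 0.34·π_3
Solving with the normalization constraint gives π = (0.3081, 0.3743, 0.3176).
So the stationary probability of Flat is 0.3743.

0.3743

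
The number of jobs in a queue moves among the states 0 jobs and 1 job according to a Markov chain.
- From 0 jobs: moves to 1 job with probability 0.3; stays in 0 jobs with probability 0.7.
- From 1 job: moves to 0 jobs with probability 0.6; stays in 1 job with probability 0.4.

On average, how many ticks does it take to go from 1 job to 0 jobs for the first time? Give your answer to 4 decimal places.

1.6667

Let t(s) be the expected number of ticks to first reach 0 jobs from state s, with t(0 jobs) = 0. Conditioning on the first tick:
t(1 job) = 1 + 0.4·t(1 job)
Solving: t(1 job) = 1.6667.
Expected ticks from 1 job to 0 jobs: 1.6667.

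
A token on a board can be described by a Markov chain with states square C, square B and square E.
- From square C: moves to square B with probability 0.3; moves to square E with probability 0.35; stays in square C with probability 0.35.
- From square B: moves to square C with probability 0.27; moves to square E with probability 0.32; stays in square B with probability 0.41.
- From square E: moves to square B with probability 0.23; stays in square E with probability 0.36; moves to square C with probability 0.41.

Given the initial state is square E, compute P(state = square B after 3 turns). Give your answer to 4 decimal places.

0.3087

Propagate the distribution vector 3 turns from square E.
After 0 turns: (0.0000, 0.0000, 1.0000)
After 1 turn: (0.4100, 0.2300, 0.3600)
After 2 turns: (0.3532, 0.3001, 0.3467)
After 3 turns: (0.3468, 0.3087, 0.3445)
P(in square B after 3 turns) = 0.3087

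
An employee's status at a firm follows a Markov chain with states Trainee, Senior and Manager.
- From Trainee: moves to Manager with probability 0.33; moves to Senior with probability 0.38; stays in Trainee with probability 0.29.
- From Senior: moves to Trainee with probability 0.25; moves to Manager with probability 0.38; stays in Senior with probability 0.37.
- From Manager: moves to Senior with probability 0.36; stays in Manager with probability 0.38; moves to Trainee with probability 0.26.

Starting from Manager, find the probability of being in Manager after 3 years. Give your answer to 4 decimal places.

0.3668

Propagate the distribution vector 3 years from Manager.
After 0 years: (0.0000, 0.0000, 1.0000)
After 1 year: (0.2600, 0.3600, 0.3800)
After 2 years: (0.2642, 0.3688, 0.3670)
After 3 years: (0.2642, 0.3690, 0.3668)
P(in Manager after 3 years) = 0.3668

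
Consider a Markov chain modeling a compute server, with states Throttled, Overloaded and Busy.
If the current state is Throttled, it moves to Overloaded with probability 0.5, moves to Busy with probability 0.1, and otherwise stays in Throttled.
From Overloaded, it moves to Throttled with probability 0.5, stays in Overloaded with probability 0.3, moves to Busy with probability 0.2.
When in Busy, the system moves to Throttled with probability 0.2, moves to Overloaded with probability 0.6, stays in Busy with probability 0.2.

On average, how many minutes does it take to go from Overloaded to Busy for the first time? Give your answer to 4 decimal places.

6.4706

Let t(s) be the expected number of minutes to first reach Busy from state s, with t(Busy) = 0. Conditioning on the first minute:
t(Throttled) = 1 + 0.4·t(Throttled) + 0.5·t(Overloaded)
t(Overloaded) = 1 + 0.5·t(Throttled) + 0.3·t(Overloaded)
Solving: t(Throttled) = 7.0588, t(Overloaded) = 6.4706.
Expected minutes from Overloaded to Busy: 6.4706.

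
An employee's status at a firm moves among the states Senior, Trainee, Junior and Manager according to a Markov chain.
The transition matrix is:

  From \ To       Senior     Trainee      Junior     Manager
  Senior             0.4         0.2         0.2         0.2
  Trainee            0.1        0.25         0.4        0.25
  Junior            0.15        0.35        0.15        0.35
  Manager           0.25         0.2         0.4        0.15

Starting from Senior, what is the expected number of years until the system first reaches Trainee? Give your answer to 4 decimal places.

Let t(s) be the expected number of years to first reach Trainee from state s, with t(Trainee) = 0. Conditioning on the first year:
t(Senior) = 1 + 0.4·t(Senior) + 0.2·t(Junior) + 0.2·t(Manager)
t(Junior) = 1 + 0.15·t(Senior) + 0.15·t(Junior) + 0.35·t(Manager)
t(Manager) = 1 + 0.25·t(Senior) + 0.4·t(Junior) + 0.15·t(Manager)
Solving: t(Senior) = 4.2560, t(Junior) = 3.6310, t(Manager) = 4.1369.
Expected years from Senior to Trainee: 4.2560.

4.2560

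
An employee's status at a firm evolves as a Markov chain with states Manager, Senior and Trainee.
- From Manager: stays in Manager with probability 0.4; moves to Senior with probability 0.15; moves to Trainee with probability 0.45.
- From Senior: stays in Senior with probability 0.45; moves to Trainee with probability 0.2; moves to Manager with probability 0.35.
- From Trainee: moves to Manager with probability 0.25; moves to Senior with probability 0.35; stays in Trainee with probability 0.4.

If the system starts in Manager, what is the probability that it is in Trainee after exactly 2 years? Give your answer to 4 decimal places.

0.3900

Sum over the intermediate state after 1 year:
P = P(Manager→Manager)·P(Manager→Trainee) + P(Manager→Senior)·P(Senior→Trainee) + P(Manager→Trainee)·P(Trainee→Trainee)
  = 0.4×0.45 + 0.15×0.2 + 0.45×0.4
  = 0.1800 + 0.0300 + 0.1800 = 0.3900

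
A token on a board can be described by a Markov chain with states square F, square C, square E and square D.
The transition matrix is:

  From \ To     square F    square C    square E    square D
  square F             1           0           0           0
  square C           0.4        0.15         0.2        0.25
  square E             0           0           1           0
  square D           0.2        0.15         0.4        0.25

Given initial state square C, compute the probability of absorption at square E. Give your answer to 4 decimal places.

0.4167

Let h(s) be the probability of absorption at square E starting from transient state s. Then h(square E) = 1 and h(square F) = 0. By first-step analysis:
h(square C) = 0.4·0 + 0.15·h(square C) + 0.2·1 + 0.25·h(square D)
h(square D) = 0.2·0 + 0.15·h(square C) + 0.4·1 + 0.25·h(square D)
Solving: h(square C) = 0.4167, h(square D) = 0.6167.
Starting from square C, the probability is 0.4167.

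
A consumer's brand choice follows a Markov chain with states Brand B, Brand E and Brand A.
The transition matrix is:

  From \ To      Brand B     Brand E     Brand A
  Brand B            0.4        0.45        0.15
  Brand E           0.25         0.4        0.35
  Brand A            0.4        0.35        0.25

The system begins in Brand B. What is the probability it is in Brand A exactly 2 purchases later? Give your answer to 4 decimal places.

0.2550

Sum over the intermediate state after 1 purchase:
P = P(Brand B→Brand B)·P(Brand B→Brand A) + P(Brand B→Brand E)·P(Brand E→Brand A) + P(Brand B→Brand A)·P(Brand A→Brand A)
  = 0.4×0.15 + 0.45×0.35 + 0.15×0.25
  = 0.0600 + 0.1575 + 0.0375 = 0.2550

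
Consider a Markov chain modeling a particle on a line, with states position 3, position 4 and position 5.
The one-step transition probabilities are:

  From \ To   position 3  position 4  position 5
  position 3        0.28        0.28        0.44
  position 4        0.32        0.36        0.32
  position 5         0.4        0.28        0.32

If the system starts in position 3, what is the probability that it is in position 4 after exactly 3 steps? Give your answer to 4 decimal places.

Propagate the distribution vector 3 steps from position 3.
After 0 steps: (1.0000, 0.0000, 0.0000)
After 1 step: (0.2800, 0.2800, 0.4400)
After 2 steps: (0.3440, 0.3024, 0.3536)
After 3 steps: (0.3345, 0.3042, 0.3613)
P(in position 4 after 3 steps) = 0.3042

0.3042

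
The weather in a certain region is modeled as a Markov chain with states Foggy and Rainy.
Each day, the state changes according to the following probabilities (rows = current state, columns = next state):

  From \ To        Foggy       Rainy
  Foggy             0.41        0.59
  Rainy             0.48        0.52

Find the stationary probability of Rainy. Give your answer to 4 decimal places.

Let the stationary distribution be π with π = πP and π_1 + π_2 = 1.
π_1 = 0.41·π_1 + 0.48·π_2
Solving with the normalization constraint gives π = (0.4486, 0.5514).
So the stationary probability of Rainy is 0.5514.

0.5514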